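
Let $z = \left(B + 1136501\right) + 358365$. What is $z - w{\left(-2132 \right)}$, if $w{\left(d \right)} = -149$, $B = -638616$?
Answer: $856399$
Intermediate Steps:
$z = 856250$ ($z = \left(-638616 + 1136501\right) + 358365 = 497885 + 358365 = 856250$)
$z - w{\left(-2132 \right)} = 856250 - -149 = 856250 + 149 = 856399$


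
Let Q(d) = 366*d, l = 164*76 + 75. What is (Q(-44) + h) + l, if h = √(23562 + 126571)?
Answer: -3565 + √150133 ≈ -3177.5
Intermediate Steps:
l = 12539 (l = 12464 + 75 = 12539)
h = √150133 ≈ 387.47
(Q(-44) + h) + l = (366*(-44) + √150133) + 12539 = (-16104 + √150133) + 12539 = -3565 + √150133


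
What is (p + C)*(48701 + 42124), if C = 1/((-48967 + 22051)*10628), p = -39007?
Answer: -337822652448662675/95354416 ≈ -3.5428e+9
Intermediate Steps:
C = -1/286063248 (C = (1/10628)/(-26916) = -1/26916*1/10628 = -1/286063248 ≈ -3.4957e-9)
(p + C)*(48701 + 42124) = (-39007 - 1/286063248)*(48701 + 42124) = -11158469114737/286063248*90825 = -337822652448662675/95354416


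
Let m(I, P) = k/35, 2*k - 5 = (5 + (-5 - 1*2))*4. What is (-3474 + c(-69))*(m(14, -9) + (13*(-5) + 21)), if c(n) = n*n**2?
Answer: 1023503589/70 ≈ 1.4621e+7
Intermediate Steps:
k = -3/2 (k = 5/2 + ((5 + (-5 - 1*2))*4)/2 = 5/2 + ((5 + (-5 - 2))*4)/2 = 5/2 + ((5 - 7)*4)/2 = 5/2 + (-2*4)/2 = 5/2 + (1/2)*(-8) = 5/2 - 4 = -3/2 ≈ -1.5000)
c(n) = n**3
m(I, P) = -3/70 (m(I, P) = -3/2/35 = -3/2*1/35 = -3/70)
(-3474 + c(-69))*(m(14, -9) + (13*(-5) + 21)) = (-3474 + (-69)**3)*(-3/70 + (13*(-5) + 21)) = (-3474 - 328509)*(-3/70 + (-65 + 21)) = -331983*(-3/70 - 44) = -331983*(-3083/70) = 1023503589/70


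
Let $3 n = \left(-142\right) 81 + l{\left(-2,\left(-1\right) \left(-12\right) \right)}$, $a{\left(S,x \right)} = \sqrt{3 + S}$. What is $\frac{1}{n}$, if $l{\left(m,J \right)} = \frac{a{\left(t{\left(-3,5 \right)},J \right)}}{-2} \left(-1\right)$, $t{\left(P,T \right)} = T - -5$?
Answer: $- \frac{138024}{529184003} - \frac{6 \sqrt{13}}{529184003} \approx -0.00026087$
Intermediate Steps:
$t{\left(P,T \right)} = 5 + T$ ($t{\left(P,T \right)} = T + 5 = 5 + T$)
$l{\left(m,J \right)} = \frac{\sqrt{13}}{2}$ ($l{\left(m,J \right)} = \frac{\sqrt{3 + \left(5 + 5\right)}}{-2} \left(-1\right) = \sqrt{3 + 10} \left(- \frac{1}{2}\right) \left(-1\right) = \sqrt{13} \left(- \frac{1}{2}\right) \left(-1\right) = - \frac{\sqrt{13}}{2} \left(-1\right) = \frac{\sqrt{13}}{2}$)
$n = -3834 + \frac{\sqrt{13}}{6}$ ($n = \frac{\left(-142\right) 81 + \frac{\sqrt{13}}{2}}{3} = \frac{-11502 + \frac{\sqrt{13}}{2}}{3} = -3834 + \frac{\sqrt{13}}{6} \approx -3833.4$)
$\frac{1}{n} = \frac{1}{-3834 + \frac{\sqrt{13}}{6}}$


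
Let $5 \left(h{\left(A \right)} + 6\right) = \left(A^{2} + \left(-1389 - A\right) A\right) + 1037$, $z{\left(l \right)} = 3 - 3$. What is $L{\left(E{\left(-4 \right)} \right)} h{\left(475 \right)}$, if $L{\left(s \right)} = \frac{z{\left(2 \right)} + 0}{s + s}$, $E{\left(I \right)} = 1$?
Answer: $0$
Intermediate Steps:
$z{\left(l \right)} = 0$ ($z{\left(l \right)} = 3 - 3 = 0$)
$h{\left(A \right)} = \frac{1007}{5} + \frac{A^{2}}{5} + \frac{A \left(-1389 - A\right)}{5}$ ($h{\left(A \right)} = -6 + \frac{\left(A^{2} + \left(-1389 - A\right) A\right) + 1037}{5} = -6 + \frac{\left(A^{2} + A \left(-1389 - A\right)\right) + 1037}{5} = -6 + \frac{1037 + A^{2} + A \left(-1389 - A\right)}{5} = -6 + \left(\frac{1037}{5} + \frac{A^{2}}{5} + \frac{A \left(-1389 - A\right)}{5}\right) = \frac{1007}{5} + \frac{A^{2}}{5} + \frac{A \left(-1389 - A\right)}{5}$)
$L{\left(s \right)} = 0$ ($L{\left(s \right)} = \frac{0 + 0}{s + s} = \frac{0}{2 s} = 0 \frac{1}{2 s} = 0$)
$L{\left(E{\left(-4 \right)} \right)} h{\left(475 \right)} = 0 \left(\frac{1007}{5} - 131955\right) = 0 \left(- \frac{658768}{5}\right) = 0$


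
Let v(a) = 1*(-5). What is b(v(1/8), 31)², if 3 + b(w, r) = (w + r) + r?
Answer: 2916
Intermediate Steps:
v(a) = -5
b(w, r) = -3 + w + 2*r (b(w, r) = -3 + ((w + r) + r) = -3 + ((r + w) + r) = -3 + (w + 2*r) = -3 + w + 2*r)
b(v(1/8), 31)² = (-3 - 5 + 2*31)² = (-3 - 5 + 62)² = 54² = 2916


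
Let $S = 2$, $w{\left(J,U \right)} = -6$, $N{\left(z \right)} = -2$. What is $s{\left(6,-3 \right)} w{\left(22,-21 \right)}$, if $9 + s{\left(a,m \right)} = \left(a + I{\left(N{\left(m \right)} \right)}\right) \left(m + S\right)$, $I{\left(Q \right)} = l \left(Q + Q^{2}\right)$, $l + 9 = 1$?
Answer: $-6$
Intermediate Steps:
$l = -8$ ($l = -9 + 1 = -8$)
$I{\left(Q \right)} = - 8 Q - 8 Q^{2}$ ($I{\left(Q \right)} = - 8 \left(Q + Q^{2}\right) = - 8 Q - 8 Q^{2}$)
$s{\left(a,m \right)} = -9 + \left(-16 + a\right) \left(2 + m\right)$ ($s{\left(a,m \right)} = -9 + \left(a - - 16 \left(1 - 2\right)\right) \left(m + 2\right) = -9 + \left(a - \left(-16\right) \left(-1\right)\right) \left(2 + m\right) = -9 + \left(a - 16\right) \left(2 + m\right) = -9 + \left(-16 + a\right) \left(2 + m\right)$)
$s{\left(6,-3 \right)} w{\left(22,-21 \right)} = \left(-41 - -48 + 2 \cdot 6 + 6 \left(-3\right)\right) \left(-6\right) = \left(-41 + 48 + 12 - 18\right) \left(-6\right) = 1 \left(-6\right) = -6$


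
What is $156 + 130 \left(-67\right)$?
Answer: $-8554$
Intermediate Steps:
$156 + 130 \left(-67\right) = 156 - 8710 = -8554$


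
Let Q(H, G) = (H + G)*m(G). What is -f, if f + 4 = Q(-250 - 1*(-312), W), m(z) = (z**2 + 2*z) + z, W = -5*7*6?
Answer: 6433564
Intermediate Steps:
W = -210 (W = -35*6 = -210)
m(z) = z**2 + 3*z
Q(H, G) = G*(3 + G)*(G + H) (Q(H, G) = (H + G)*(G*(3 + G)) = (G + H)*(G*(3 + G)) = G*(3 + G)*(G + H))
f = -6433564 (f = -4 - 210*(3 - 210)*(-210 + (-250 - 1*(-312))) = -4 - 210*(-207)*(-210 + (-250 + 312)) = -4 - 210*(-207)*(-210 + 62) = -4 - 210*(-207)*(-148) = -4 - 6433560 = -6433564)
-f = -1*(-6433564) = 6433564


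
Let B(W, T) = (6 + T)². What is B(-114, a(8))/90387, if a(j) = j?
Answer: 196/90387 ≈ 0.0021685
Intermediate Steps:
B(-114, a(8))/90387 = (6 + 8)²/90387 = 14²*(1/90387) = 196*(1/90387) = 196/90387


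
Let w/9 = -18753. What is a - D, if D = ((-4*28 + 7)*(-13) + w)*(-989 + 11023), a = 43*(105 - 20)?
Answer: 1679815663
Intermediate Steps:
w = -168777 (w = 9*(-18753) = -168777)
a = 3655 (a = 43*85 = 3655)
D = -1679812008 (D = ((-4*28 + 7)*(-13) - 168777)*(-989 + 11023) = ((-112 + 7)*(-13) - 168777)*10034 = (-105*(-13) - 168777)*10034 = (1365 - 168777)*10034 = -167412*10034 = -1679812008)
a - D = 3655 - 1*(-1679812008) = 3655 + 1679812008 = 1679815663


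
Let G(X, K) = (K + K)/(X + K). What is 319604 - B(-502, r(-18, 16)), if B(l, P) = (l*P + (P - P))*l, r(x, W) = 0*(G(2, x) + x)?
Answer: 319604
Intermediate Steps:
G(X, K) = 2*K/(K + X) (G(X, K) = (2*K)/(K + X) = 2*K/(K + X))
r(x, W) = 0 (r(x, W) = 0*(2*x/(x + 2) + x) = 0*(2*x/(2 + x) + x) = 0*(x + 2*x/(2 + x)) = 0)
B(l, P) = P*l² (B(l, P) = (P*l + 0)*l = (P*l)*l = P*l²)
319604 - B(-502, r(-18, 16)) = 319604 - 0*(-502)² = 319604 - 0*252004 = 319604 - 1*0 = 319604 + 0 = 319604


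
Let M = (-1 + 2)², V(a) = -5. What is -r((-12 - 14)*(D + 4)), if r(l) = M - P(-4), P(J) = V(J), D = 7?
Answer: -6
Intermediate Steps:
P(J) = -5
M = 1 (M = 1² = 1)
r(l) = 6 (r(l) = 1 - 1*(-5) = 1 + 5 = 6)
-r((-12 - 14)*(D + 4)) = -1*6 = -6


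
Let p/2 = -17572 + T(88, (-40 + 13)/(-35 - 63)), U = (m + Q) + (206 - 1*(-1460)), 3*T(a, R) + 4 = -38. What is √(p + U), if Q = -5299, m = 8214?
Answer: 3*I*√3399 ≈ 174.9*I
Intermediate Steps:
T(a, R) = -14 (T(a, R) = -4/3 + (⅓)*(-38) = -4/3 - 38/3 = -14)
U = 4581 (U = (8214 - 5299) + (206 - 1*(-1460)) = 2915 + (206 + 1460) = 2915 + 1666 = 4581)
p = -35172 (p = 2*(-17572 - 14) = 2*(-17586) = -35172)
√(p + U) = √(-35172 + 4581) = √(-30591) = 3*I*√3399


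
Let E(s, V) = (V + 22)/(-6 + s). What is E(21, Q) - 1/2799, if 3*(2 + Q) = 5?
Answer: 4042/2799 ≈ 1.4441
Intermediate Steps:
Q = -1/3 (Q = -2 + (1/3)*5 = -2 + 5/3 = -1/3 ≈ -0.33333)
E(s, V) = (22 + V)/(-6 + s)
E(21, Q) - 1/2799 = (22 - 1/3)/(-6 + 21) - 1/2799 = (65/3)/15 - 1*1/2799 = (1/15)*(65/3) - 1/2799 = 13/9 - 1/2799 = 4042/2799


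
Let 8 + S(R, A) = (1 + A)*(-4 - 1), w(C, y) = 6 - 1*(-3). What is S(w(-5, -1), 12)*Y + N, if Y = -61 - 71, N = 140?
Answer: 9776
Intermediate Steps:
w(C, y) = 9 (w(C, y) = 6 + 3 = 9)
S(R, A) = -13 - 5*A (S(R, A) = -8 + (1 + A)*(-4 - 1) = -8 + (1 + A)*(-5) = -8 + (-5 - 5*A) = -13 - 5*A)
Y = -132
S(w(-5, -1), 12)*Y + N = (-13 - 5*12)*(-132) + 140 = (-13 - 60)*(-132) + 140 = -73*(-132) + 140 = 9636 + 140 = 9776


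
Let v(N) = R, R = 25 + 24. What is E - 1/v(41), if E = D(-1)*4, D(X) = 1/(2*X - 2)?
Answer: -50/49 ≈ -1.0204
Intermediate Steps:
R = 49
v(N) = 49
D(X) = 1/(-2 + 2*X)
E = -1 (E = (1/(2*(-1 - 1)))*4 = ((½)/(-2))*4 = ((½)*(-½))*4 = -¼*4 = -1)
E - 1/v(41) = -1 - 1/49 = -50/49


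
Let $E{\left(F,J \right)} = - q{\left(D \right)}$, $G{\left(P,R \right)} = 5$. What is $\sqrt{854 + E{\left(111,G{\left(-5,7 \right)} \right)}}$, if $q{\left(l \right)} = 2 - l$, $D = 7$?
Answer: $\sqrt{859} \approx 29.309$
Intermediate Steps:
$E{\left(F,J \right)} = 5$ ($E{\left(F,J \right)} = - (2 - 7) = \left(-1\right) \left(-5\right) = 5$)
$\sqrt{854 + E{\left(111,G{\left(-5,7 \right)} \right)}} = \sqrt{854 + 5} = \sqrt{859}$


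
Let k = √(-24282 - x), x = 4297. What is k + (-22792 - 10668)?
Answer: -33460 + I*√28579 ≈ -33460.0 + 169.05*I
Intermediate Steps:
k = I*√28579 (k = √(-24282 - 1*4297) = √(-24282 - 4297) = √(-28579) = I*√28579 ≈ 169.05*I)
k + (-22792 - 10668) = I*√28579 + (-22792 - 10668) = I*√28579 - 33460 = -33460 + I*√28579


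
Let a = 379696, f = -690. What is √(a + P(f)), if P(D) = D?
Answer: √379006 ≈ 615.63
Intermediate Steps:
√(a + P(f)) = √(379696 - 690) = √379006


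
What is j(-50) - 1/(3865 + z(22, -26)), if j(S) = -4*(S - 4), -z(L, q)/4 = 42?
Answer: 798551/3697 ≈ 216.00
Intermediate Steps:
z(L, q) = -168 (z(L, q) = -4*42 = -168)
j(S) = 16 - 4*S (j(S) = -4*(-4 + S) = 16 - 4*S)
j(-50) - 1/(3865 + z(22, -26)) = (16 - 4*(-50)) - 1/(3865 - 168) = (16 + 200) - 1/3697 = 216 - 1*1/3697 = 216 - 1/3697 = 798551/3697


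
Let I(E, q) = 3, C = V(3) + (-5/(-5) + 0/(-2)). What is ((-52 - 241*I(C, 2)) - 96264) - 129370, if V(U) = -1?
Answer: -226409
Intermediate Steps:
C = 0 (C = -1 + (-5/(-5) + 0/(-2)) = -1 + (-5*(-⅕) + 0*(-½)) = -1 + (1 + 0) = -1 + 1 = 0)
((-52 - 241*I(C, 2)) - 96264) - 129370 = ((-52 - 241*3) - 96264) - 129370 = ((-52 - 723) - 96264) - 129370 = (-775 - 96264) - 129370 = -97039 - 129370 = -226409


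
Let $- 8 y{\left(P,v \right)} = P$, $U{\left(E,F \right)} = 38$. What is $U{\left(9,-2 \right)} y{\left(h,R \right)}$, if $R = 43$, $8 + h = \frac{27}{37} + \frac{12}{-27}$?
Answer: $\frac{48811}{1332} \approx 36.645$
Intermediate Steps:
$h = - \frac{2569}{333}$ ($h = -8 + \left(\frac{27}{37} + \frac{12}{-27}\right) = -8 + \left(27 \cdot \frac{1}{37} + 12 \left(- \frac{1}{27}\right)\right) = -8 + \left(\frac{27}{37} - \frac{4}{9}\right) = -8 + \frac{95}{333} = - \frac{2569}{333} \approx -7.7147$)
$y{\left(P,v \right)} = - \frac{P}{8}$
$U{\left(9,-2 \right)} y{\left(h,R \right)} = 38 \left(\left(- \frac{1}{8}\right) \left(- \frac{2569}{333}\right)\right) = 38 \cdot \frac{2569}{2664} = \frac{48811}{1332}$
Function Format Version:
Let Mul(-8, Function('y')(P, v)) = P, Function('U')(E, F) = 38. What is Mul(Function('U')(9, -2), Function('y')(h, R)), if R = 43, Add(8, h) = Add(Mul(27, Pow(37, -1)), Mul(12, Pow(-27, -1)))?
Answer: Rational(48811, 1332) ≈ 36.645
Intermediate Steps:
h = Rational(-2569, 333) (h = Add(-8, Add(Mul(27, Pow(37, -1)), Mul(12, Pow(-27, -1)))) = Add(-8, Add(Mul(27, Rational(1, 37)), Mul(12, Rational(-1, 27)))) = Add(-8, Add(Rational(27, 37), Rational(-4, 9))) = Add(-8, Rational(95, 333)) = Rational(-2569, 333) ≈ -7.7147)
Function('y')(P, v) = Mul(Rational(-1, 8), P)
Mul(Function('U')(9, -2), Function('y')(h, R)) = Mul(38, Mul(Rational(-1, 8), Rational(-2569, 333))) = Mul(38, Rational(2569, 2664)) = Rational(48811, 1332)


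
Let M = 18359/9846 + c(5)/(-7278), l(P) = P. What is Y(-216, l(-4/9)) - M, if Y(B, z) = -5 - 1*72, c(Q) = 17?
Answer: -470933908/5971599 ≈ -78.862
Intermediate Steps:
Y(B, z) = -77 (Y(B, z) = -5 - 72 = -77)
M = 11120785/5971599 (M = 18359/9846 + 17/(-7278) = 18359*(1/9846) + 17*(-1/7278) = 18359/9846 - 17/7278 = 11120785/5971599 ≈ 1.8623)
Y(-216, l(-4/9)) - M = -77 - 1*11120785/5971599 = -77 - 11120785/5971599 = -470933908/5971599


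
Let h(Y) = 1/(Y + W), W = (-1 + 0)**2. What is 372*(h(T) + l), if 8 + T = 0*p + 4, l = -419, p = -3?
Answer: -155992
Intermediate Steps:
T = -4 (T = -8 + (0*(-3) + 4) = -8 + (0 + 4) = -8 + 4 = -4)
W = 1 (W = (-1)**2 = 1)
h(Y) = 1/(1 + Y) (h(Y) = 1/(Y + 1) = 1/(1 + Y))
372*(h(T) + l) = 372*(1/(1 - 4) - 419) = 372*(1/(-3) - 419) = 372*(-1/3 - 419) = 372*(-1258/3) = -155992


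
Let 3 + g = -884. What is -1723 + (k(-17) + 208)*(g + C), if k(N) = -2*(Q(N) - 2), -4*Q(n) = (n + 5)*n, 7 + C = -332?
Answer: -386687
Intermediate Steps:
C = -339 (C = -7 - 332 = -339)
g = -887 (g = -3 - 884 = -887)
Q(n) = -n*(5 + n)/4 (Q(n) = -(n + 5)*n/4 = -(5 + n)*n/4 = -n*(5 + n)/4)
k(N) = 4 + N*(5 + N)/2 (k(N) = -2*(-N*(5 + N)/4 - 2) = -2*(-2 - N*(5 + N)/4) = 4 + N*(5 + N)/2)
-1723 + (k(-17) + 208)*(g + C) = -1723 + ((4 + (½)*(-17)*(5 - 17)) + 208)*(-887 - 339) = -1723 + ((4 + (½)*(-17)*(-12)) + 208)*(-1226) = -1723 + ((4 + 102) + 208)*(-1226) = -1723 + (106 + 208)*(-1226) = -1723 + 314*(-1226) = -1723 - 384964 = -386687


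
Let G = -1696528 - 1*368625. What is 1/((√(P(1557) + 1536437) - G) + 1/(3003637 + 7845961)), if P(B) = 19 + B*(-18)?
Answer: 16206463948037842334/33468815804150869247822887 - 117713776761604*√1508430/502032237062263038717343305 ≈ 4.8394e-7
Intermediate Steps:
P(B) = 19 - 18*B
G = -2065153 (G = -1696528 - 368625 = -2065153)
1/((√(P(1557) + 1536437) - G) + 1/(3003637 + 7845961)) = 1/((√((19 - 18*1557) + 1536437) - 1*(-2065153)) + 1/(3003637 + 7845961)) = 1/((√((19 - 28026) + 1536437) + 2065153) + 1/10849598) = 1/((√(-28007 + 1536437) + 2065153) + 1/10849598) = 1/((√1508430 + 2065153) + 1/10849598) = 1/((2065153 + √1508430) + 1/10849598) = 1/(22406079858495/10849598 + √1508430)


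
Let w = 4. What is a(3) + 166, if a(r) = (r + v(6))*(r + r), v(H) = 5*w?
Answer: 304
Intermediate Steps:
v(H) = 20 (v(H) = 5*4 = 20)
a(r) = 2*r*(20 + r) (a(r) = (r + 20)*(r + r) = (20 + r)*(2*r) = 2*r*(20 + r))
a(3) + 166 = 2*3*(20 + 3) + 166 = 2*3*23 + 166 = 138 + 166 = 304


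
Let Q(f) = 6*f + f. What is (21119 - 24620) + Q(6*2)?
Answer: -3417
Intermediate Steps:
Q(f) = 7*f
(21119 - 24620) + Q(6*2) = (21119 - 24620) + 7*(6*2) = -3501 + 7*12 = -3501 + 84 = -3417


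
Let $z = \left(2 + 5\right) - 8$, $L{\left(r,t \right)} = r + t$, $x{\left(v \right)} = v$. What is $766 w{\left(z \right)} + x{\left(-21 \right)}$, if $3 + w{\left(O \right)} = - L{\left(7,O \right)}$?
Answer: $-6915$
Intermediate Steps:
$z = -1$ ($z = 7 - 8 = -1$)
$w{\left(O \right)} = -10 - O$ ($w{\left(O \right)} = -3 - \left(7 + O\right) = -10 - O$)
$766 w{\left(z \right)} + x{\left(-21 \right)} = 766 \left(-10 - -1\right) - 21 = 766 \left(-10 + 1\right) - 21 = 766 \left(-9\right) - 21 = -6894 - 21 = -6915$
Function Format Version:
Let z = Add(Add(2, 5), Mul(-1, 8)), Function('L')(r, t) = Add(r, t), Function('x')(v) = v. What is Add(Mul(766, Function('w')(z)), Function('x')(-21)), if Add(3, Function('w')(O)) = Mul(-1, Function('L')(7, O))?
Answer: -6915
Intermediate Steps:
z = -1 (z = Add(7, -8) = -1)
Function('w')(O) = Add(-10, Mul(-1, O)) (Function('w')(O) = Add(-3, Mul(-1, Add(7, O))) = Add(-3, Add(-7, Mul(-1, O))) = Add(-10, Mul(-1, O)))
Add(Mul(766, Function('w')(z)), Function('x')(-21)) = Add(Mul(766, Add(-10, Mul(-1, -1))), -21) = Add(Mul(766, Add(-10, 1)), -21) = Add(Mul(766, -9), -21) = Add(-6894, -21) = -6915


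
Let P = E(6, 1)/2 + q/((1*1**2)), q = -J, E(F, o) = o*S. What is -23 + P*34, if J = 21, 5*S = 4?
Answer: -3617/5 ≈ -723.40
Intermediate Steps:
S = 4/5 (S = (1/5)*4 = 4/5 ≈ 0.80000)
E(F, o) = 4*o/5 (E(F, o) = o*(4/5) = 4*o/5)
q = -21 (q = -1*21 = -21)
P = -103/5 (P = ((4/5)*1)/2 - 21/1 = (4/5)*(1/2) - 21/1 = 2/5 - 21/1 = 2/5 - 21*1 = 2/5 - 21 = -103/5 ≈ -20.600)
-23 + P*34 = -23 - 103/5*34 = -23 - 3502/5 = -3617/5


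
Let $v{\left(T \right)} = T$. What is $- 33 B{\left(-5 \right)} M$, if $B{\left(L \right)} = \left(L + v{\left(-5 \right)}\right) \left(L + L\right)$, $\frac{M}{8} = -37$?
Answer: $976800$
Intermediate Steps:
$M = -296$ ($M = 8 \left(-37\right) = -296$)
$B{\left(L \right)} = 2 L \left(-5 + L\right)$ ($B{\left(L \right)} = \left(L - 5\right) \left(L + L\right) = \left(-5 + L\right) 2 L = 2 L \left(-5 + L\right)$)
$- 33 B{\left(-5 \right)} M = - 33 \cdot 2 \left(-5\right) \left(-5 - 5\right) \left(-296\right) = - 33 \cdot 2 \left(-5\right) \left(-10\right) \left(-296\right) = \left(-33\right) 100 \left(-296\right) = \left(-3300\right) \left(-296\right) = 976800$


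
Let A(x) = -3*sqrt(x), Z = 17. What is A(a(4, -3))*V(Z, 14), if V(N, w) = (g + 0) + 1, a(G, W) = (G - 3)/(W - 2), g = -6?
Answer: 3*I*sqrt(5) ≈ 6.7082*I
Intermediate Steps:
a(G, W) = (-3 + G)/(-2 + W)
V(N, w) = -5 (V(N, w) = (-6 + 0) + 1 = -6 + 1 = -5)
A(a(4, -3))*V(Z, 14) = -3*sqrt(-3 + 4)*(I*sqrt(5)/5)*(-5) = -3*I*sqrt(5)/5*(-5) = 3*I*sqrt(5)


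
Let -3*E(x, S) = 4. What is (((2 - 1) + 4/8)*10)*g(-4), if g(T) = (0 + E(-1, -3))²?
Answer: 80/3 ≈ 26.667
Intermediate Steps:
E(x, S) = -4/3 (E(x, S) = -⅓*4 = -4/3)
g(T) = 16/9 (g(T) = (0 - 4/3)² = (-4/3)² = 16/9)
(((2 - 1) + 4/8)*10)*g(-4) = (((2 - 1) + 4/8)*10)*(16/9) = ((1 + 4*(⅛))*10)*(16/9) = ((1 + ½)*10)*(16/9) = ((3/2)*10)*(16/9) = 15*(16/9) = 80/3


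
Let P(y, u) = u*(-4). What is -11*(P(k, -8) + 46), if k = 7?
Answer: -858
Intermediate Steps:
P(y, u) = -4*u
-11*(P(k, -8) + 46) = -11*(-4*(-8) + 46) = -11*(32 + 46) = -11*78 = -858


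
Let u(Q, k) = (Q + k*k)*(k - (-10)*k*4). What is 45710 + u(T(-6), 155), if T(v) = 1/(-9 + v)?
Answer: 458172484/3 ≈ 1.5272e+8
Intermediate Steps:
u(Q, k) = 41*k*(Q + k²) (u(Q, k) = (Q + k²)*(k + (10*k)*4) = (Q + k²)*(k + 40*k) = (Q + k²)*(41*k) = 41*k*(Q + k²))
45710 + u(T(-6), 155) = 45710 + 41*155*(1/(-9 - 6) + 155²) = 45710 + 41*155*(1/(-15) + 24025) = 45710 + 41*155*(-1/15 + 24025) = 45710 + 41*155*(360374/15) = 45710 + 458035354/3 = 458172484/3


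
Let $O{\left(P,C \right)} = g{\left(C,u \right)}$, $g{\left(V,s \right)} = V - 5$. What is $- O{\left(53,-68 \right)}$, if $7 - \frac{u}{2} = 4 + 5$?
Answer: $73$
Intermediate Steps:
$u = -4$ ($u = 14 - 2 \left(4 + 5\right) = 14 - 18 = -4$)
$g{\left(V,s \right)} = -5 + V$
$O{\left(P,C \right)} = -5 + C$
$- O{\left(53,-68 \right)} = - (-5 - 68) = \left(-1\right) \left(-73\right) = 73$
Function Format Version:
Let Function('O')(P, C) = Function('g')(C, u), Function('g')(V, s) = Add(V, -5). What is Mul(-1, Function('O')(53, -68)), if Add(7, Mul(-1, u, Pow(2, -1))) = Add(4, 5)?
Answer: 73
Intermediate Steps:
u = -4 (u = Add(14, Mul(-2, Add(4, 5))) = Add(14, Mul(-2, 9)) = Add(14, -18) = -4)
Function('g')(V, s) = Add(-5, V)
Function('O')(P, C) = Add(-5, C)
Mul(-1, Function('O')(53, -68)) = Mul(-1, Add(-5, -68)) = Mul(-1, -73) = 73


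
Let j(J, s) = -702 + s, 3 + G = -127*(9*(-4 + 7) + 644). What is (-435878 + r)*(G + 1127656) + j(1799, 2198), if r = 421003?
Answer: -15506234004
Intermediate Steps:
G = -85220 (G = -3 - 127*(9*(-4 + 7) + 644) = -3 - 127*(9*3 + 644) = -3 - 127*(27 + 644) = -3 - 127*671 = -3 - 85217 = -85220)
(-435878 + r)*(G + 1127656) + j(1799, 2198) = (-435878 + 421003)*(-85220 + 1127656) + (-702 + 2198) = -14875*1042436 + 1496 = -15506235500 + 1496 = -15506234004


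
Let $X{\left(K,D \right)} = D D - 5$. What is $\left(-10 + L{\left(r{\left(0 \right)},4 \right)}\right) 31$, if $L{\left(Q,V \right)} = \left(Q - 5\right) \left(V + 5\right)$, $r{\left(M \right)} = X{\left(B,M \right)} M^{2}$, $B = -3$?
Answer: $-1705$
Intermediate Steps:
$X{\left(K,D \right)} = -5 + D^{2}$ ($X{\left(K,D \right)} = D^{2} - 5 = -5 + D^{2}$)
$r{\left(M \right)} = M^{2} \left(-5 + M^{2}\right)$ ($r{\left(M \right)} = \left(-5 + M^{2}\right) M^{2} = M^{2} \left(-5 + M^{2}\right)$)
$L{\left(Q,V \right)} = \left(-5 + Q\right) \left(5 + V\right)$
$\left(-10 + L{\left(r{\left(0 \right)},4 \right)}\right) 31 = \left(-10 + \left(-25 - 20 + 5 \cdot 0^{2} \left(-5 + 0^{2}\right) + 0^{2} \left(-5 + 0^{2}\right) 4\right)\right) 31 = \left(-10 + \left(-25 - 20 + 5 \cdot 0 \left(-5 + 0\right) + 0 \left(-5 + 0\right) 4\right)\right) 31 = \left(-10 + \left(-25 - 20 + 5 \cdot 0 \left(-5\right) + 0 \left(-5\right) 4\right)\right) 31 = \left(-10 + \left(-25 - 20 + 5 \cdot 0 + 0 \cdot 4\right)\right) 31 = \left(-10 + \left(-25 - 20 + 0 + 0\right)\right) 31 = \left(-10 - 45\right) 31 = \left(-55\right) 31 = -1705$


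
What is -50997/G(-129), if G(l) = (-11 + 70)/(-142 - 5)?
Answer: 7496559/59 ≈ 1.2706e+5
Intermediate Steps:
G(l) = -59/147 (G(l) = 59/(-147) = 59*(-1/147) = -59/147)
-50997/G(-129) = -50997/(-59/147) = -50997*(-147/59) = 7496559/59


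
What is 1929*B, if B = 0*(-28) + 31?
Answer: 59799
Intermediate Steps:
B = 31 (B = 0 + 31 = 31)
1929*B = 1929*31 = 59799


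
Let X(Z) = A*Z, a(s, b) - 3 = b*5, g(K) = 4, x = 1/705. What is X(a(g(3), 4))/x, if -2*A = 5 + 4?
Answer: -145935/2 ≈ -72968.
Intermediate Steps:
x = 1/705 ≈ 0.0014184
a(s, b) = 3 + 5*b (a(s, b) = 3 + b*5 = 3 + 5*b)
A = -9/2 (A = -(5 + 4)/2 = -½*9 = -9/2 ≈ -4.5000)
X(Z) = -9*Z/2
X(a(g(3), 4))/x = (-9*(3 + 5*4)/2)/(1/705) = -9*(3 + 20)/2*705 = -9/2*23*705 = -207/2*705 = -145935/2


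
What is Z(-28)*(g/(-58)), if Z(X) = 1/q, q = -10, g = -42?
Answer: -21/290 ≈ -0.072414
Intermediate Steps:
Z(X) = -1/10 (Z(X) = 1/(-10) = -1/10)
Z(-28)*(g/(-58)) = -(-21)/(5*(-58)) = -(-21)*(-1)/(5*58) = -1/10*21/29 = -21/290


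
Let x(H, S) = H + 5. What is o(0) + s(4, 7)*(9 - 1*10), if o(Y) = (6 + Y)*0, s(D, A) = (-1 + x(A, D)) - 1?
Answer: -10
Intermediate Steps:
x(H, S) = 5 + H
s(D, A) = 3 + A (s(D, A) = (-1 + (5 + A)) - 1 = (4 + A) - 1 = 3 + A)
o(Y) = 0
o(0) + s(4, 7)*(9 - 1*10) = 0 + (3 + 7)*(9 - 1*10) = 0 + 10*(9 - 10) = 0 + 10*(-1) = 0 - 10 = -10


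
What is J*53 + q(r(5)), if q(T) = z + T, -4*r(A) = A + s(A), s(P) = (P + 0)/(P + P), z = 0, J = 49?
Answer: 20765/8 ≈ 2595.6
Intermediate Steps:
s(P) = 1/2 (s(P) = P/((2*P)) = P*(1/(2*P)) = 1/2)
r(A) = -1/8 - A/4 (r(A) = -(A + 1/2)/4 = -(1/2 + A)/4 = -1/8 - A/4)
q(T) = T (q(T) = 0 + T = T)
J*53 + q(r(5)) = 49*53 + (-1/8 - 1/4*5) = 2597 + (-1/8 - 5/4) = 2597 - 11/8 = 20765/8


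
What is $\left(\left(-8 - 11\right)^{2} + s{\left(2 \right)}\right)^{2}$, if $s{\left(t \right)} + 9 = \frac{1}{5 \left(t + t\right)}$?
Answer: $\frac{49575681}{400} \approx 1.2394 \cdot 10^{5}$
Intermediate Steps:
$s{\left(t \right)} = -9 + \frac{1}{10 t}$ ($s{\left(t \right)} = -9 + \frac{1}{5 \left(t + t\right)} = -9 + \frac{1}{5 \cdot 2 t} = -9 + \frac{1}{10 t}$)
$\left(\left(-8 - 11\right)^{2} + s{\left(2 \right)}\right)^{2} = \left(\left(-8 - 11\right)^{2} - \left(9 - \frac{1}{10 \cdot 2}\right)\right)^{2} = \left(\left(-19\right)^{2} + \left(-9 + \frac{1}{10} \cdot \frac{1}{2}\right)\right)^{2} = \left(361 + \left(-9 + \frac{1}{20}\right)\right)^{2} = \left(361 - \frac{179}{20}\right)^{2} = \left(\frac{7041}{20}\right)^{2} = \frac{49575681}{400}$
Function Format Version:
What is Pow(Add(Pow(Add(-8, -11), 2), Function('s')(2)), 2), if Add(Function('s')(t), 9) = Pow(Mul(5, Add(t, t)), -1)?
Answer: Rational(49575681, 400) ≈ 1.2394e+5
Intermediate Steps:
Function('s')(t) = Add(-9, Mul(Rational(1, 10), Pow(t, -1))) (Function('s')(t) = Add(-9, Pow(Mul(5, Add(t, t)), -1)) = Add(-9, Pow(Mul(5, Mul(2, t)), -1)) = Add(-9, Pow(Mul(10, t), -1)) = Add(-9, Mul(Rational(1, 10), Pow(t, -1))))
Pow(Add(Pow(Add(-8, -11), 2), Function('s')(2)), 2) = Pow(Add(Pow(Add(-8, -11), 2), Add(-9, Mul(Rational(1, 10), Pow(2, -1)))), 2) = Pow(Add(Pow(-19, 2), Add(-9, Mul(Rational(1, 10), Rational(1, 2)))), 2) = Pow(Add(361, Add(-9, Rational(1, 20))), 2) = Pow(Add(361, Rational(-179, 20)), 2) = Pow(Rational(7041, 20), 2) = Rational(49575681, 400)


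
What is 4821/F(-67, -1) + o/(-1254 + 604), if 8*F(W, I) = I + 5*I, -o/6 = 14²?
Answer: -2088512/325 ≈ -6426.2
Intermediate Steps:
o = -1176 (o = -6*14² = -6*196 = -1176)
F(W, I) = 3*I/4 (F(W, I) = (I + 5*I)/8 = (6*I)/8 = 3*I/4)
4821/F(-67, -1) + o/(-1254 + 604) = 4821/(((¾)*(-1))) - 1176/(-1254 + 604) = 4821/(-¾) - 1176/(-650) = 4821*(-4/3) - 1176*(-1/650) = -6428 + 588/325 = -2088512/325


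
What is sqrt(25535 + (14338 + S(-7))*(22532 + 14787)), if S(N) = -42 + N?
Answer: sqrt(533276726) ≈ 23093.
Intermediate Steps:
sqrt(25535 + (14338 + S(-7))*(22532 + 14787)) = sqrt(25535 + (14338 + (-42 - 7))*(22532 + 14787)) = sqrt(25535 + (14338 - 49)*37319) = sqrt(25535 + 14289*37319) = sqrt(25535 + 533251191) = sqrt(533276726)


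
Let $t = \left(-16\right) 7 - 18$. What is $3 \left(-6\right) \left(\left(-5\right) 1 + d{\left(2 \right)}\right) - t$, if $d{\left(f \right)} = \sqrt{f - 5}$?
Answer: $220 - 18 i \sqrt{3} \approx 220.0 - 31.177 i$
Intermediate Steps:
$d{\left(f \right)} = \sqrt{-5 + f}$
$t = -130$ ($t = -112 - 18 = -130$)
$3 \left(-6\right) \left(\left(-5\right) 1 + d{\left(2 \right)}\right) - t = 3 \left(-6\right) \left(\left(-5\right) 1 + \sqrt{-5 + 2}\right) - -130 = - 18 \left(-5 + \sqrt{-3}\right) + 130 = - 18 \left(-5 + i \sqrt{3}\right) + 130 = \left(90 - 18 i \sqrt{3}\right) + 130 = 220 - 18 i \sqrt{3}$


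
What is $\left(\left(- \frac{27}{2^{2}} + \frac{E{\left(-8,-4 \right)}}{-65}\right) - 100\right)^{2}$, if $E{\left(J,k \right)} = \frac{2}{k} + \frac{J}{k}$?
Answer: $\frac{770673121}{67600} \approx 11400.0$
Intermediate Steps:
$\left(\left(- \frac{27}{2^{2}} + \frac{E{\left(-8,-4 \right)}}{-65}\right) - 100\right)^{2} = \left(\left(- \frac{27}{2^{2}} + \frac{\frac{1}{-4} \left(2 - 8\right)}{-65}\right) - 100\right)^{2} = \left(\left(- \frac{27}{4} + \left(- \frac{1}{4}\right) \left(-6\right) \left(- \frac{1}{65}\right)\right) - 100\right)^{2} = \left(\left(\left(-27\right) \frac{1}{4} + \frac{3}{2} \left(- \frac{1}{65}\right)\right) - 100\right)^{2} = \left(\left(- \frac{27}{4} - \frac{3}{130}\right) - 100\right)^{2} = \left(- \frac{1761}{260} - 100\right)^{2} = \left(- \frac{27761}{260}\right)^{2} = \frac{770673121}{67600}$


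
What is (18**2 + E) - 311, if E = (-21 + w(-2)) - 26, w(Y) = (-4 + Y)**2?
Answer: 2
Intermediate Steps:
E = -11 (E = (-21 + (-4 - 2)**2) - 26 = (-21 + (-6)**2) - 26 = (-21 + 36) - 26 = 15 - 26 = -11)
(18**2 + E) - 311 = (18**2 - 11) - 311 = (324 - 11) - 311 = 313 - 311 = 2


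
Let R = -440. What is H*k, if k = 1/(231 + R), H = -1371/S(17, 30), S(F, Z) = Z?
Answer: 457/2090 ≈ 0.21866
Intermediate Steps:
H = -457/10 (H = -1371/30 = -1371*1/30 = -457/10 ≈ -45.700)
k = -1/209 (k = 1/(231 - 440) = 1/(-209) = -1/209 ≈ -0.0047847)
H*k = -457/10*(-1/209) = 457/2090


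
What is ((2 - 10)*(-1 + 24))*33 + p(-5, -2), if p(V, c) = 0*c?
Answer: -6072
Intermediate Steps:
p(V, c) = 0
((2 - 10)*(-1 + 24))*33 + p(-5, -2) = ((2 - 10)*(-1 + 24))*33 + 0 = -8*23*33 + 0 = -184*33 + 0 = -6072 + 0 = -6072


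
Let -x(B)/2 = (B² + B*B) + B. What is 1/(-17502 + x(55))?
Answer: -1/29712 ≈ -3.3656e-5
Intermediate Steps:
x(B) = -4*B² - 2*B (x(B) = -2*((B² + B*B) + B) = -2*((B² + B²) + B) = -2*(2*B² + B) = -2*(B + 2*B²) = -4*B² - 2*B)
1/(-17502 + x(55)) = 1/(-17502 - 2*55*(1 + 2*55)) = 1/(-17502 - 2*55*(1 + 110)) = 1/(-17502 - 2*55*111) = 1/(-17502 - 12210) = 1/(-29712) = -1/29712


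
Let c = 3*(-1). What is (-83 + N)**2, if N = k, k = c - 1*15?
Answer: 10201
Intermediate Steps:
c = -3
k = -18 (k = -3 - 1*15 = -3 - 15 = -18)
N = -18
(-83 + N)**2 = (-83 - 18)**2 = (-101)**2 = 10201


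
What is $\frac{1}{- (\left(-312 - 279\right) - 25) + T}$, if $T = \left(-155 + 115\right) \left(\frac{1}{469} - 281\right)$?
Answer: $\frac{469}{5560424} \approx 8.4346 \cdot 10^{-5}$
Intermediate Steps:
$T = \frac{5271520}{469}$ ($T = - 40 \left(\frac{1}{469} - 281\right) = \left(-40\right) \left(- \frac{131788}{469}\right) = \frac{5271520}{469} \approx 11240.0$)
$\frac{1}{- (\left(-312 - 279\right) - 25) + T} = \frac{1}{- (\left(-312 - 279\right) - 25) + \frac{5271520}{469}} = \frac{1}{- (-591 - 25) + \frac{5271520}{469}} = \frac{1}{\left(-1\right) \left(-616\right) + \frac{5271520}{469}} = \frac{1}{616 + \frac{5271520}{469}} = \frac{1}{\frac{5560424}{469}} = \frac{469}{5560424}$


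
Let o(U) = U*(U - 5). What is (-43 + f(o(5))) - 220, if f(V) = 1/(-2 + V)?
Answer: -527/2 ≈ -263.50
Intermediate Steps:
o(U) = U*(-5 + U)
(-43 + f(o(5))) - 220 = (-43 + 1/(-2 + 5*(-5 + 5))) - 220 = (-43 + 1/(-2 + 5*0)) - 220 = (-43 + 1/(-2 + 0)) - 220 = (-43 + 1/(-2)) - 220 = (-43 - ½) - 220 = -87/2 - 220 = -527/2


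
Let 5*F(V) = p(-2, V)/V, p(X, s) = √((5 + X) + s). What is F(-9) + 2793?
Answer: 2793 - I*√6/45 ≈ 2793.0 - 0.054433*I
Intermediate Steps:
p(X, s) = √(5 + X + s)
F(V) = √(3 + V)/(5*V) (F(V) = (√(5 - 2 + V)/V)/5 = (√(3 + V)/V)/5 = √(3 + V)/(5*V))
F(-9) + 2793 = (⅕)*√(3 - 9)/(-9) + 2793 = (⅕)*(-⅑)*√(-6) + 2793 = (⅕)*(-⅑)*(I*√6) + 2793 = -I*√6/45 + 2793 = 2793 - I*√6/45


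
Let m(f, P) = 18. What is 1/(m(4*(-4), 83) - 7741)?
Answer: -1/7723 ≈ -0.00012948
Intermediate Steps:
1/(m(4*(-4), 83) - 7741) = 1/(18 - 7741) = 1/(-7723) = -1/7723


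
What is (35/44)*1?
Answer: 35/44 ≈ 0.79545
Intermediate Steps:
(35/44)*1 = 35/44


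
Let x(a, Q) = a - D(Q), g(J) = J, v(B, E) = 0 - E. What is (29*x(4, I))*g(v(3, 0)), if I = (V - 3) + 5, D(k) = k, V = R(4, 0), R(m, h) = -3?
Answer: 0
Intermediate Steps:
v(B, E) = -E
V = -3
I = -1 (I = (-3 - 3) + 5 = -6 + 5 = -1)
x(a, Q) = a - Q
(29*x(4, I))*g(v(3, 0)) = (29*(4 - 1*(-1)))*(-1*0) = (29*(4 + 1))*0 = (29*5)*0 = 145*0 = 0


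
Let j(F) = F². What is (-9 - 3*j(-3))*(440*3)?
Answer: -47520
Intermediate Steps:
(-9 - 3*j(-3))*(440*3) = (-9 - 3*(-3)²)*(440*3) = (-9 - 3*9)*1320 = (-9 - 27)*1320 = -36*1320 = -47520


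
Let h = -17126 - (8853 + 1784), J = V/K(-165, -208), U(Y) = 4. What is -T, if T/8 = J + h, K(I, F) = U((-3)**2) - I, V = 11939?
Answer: 37440064/169 ≈ 2.2154e+5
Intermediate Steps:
K(I, F) = 4 - I
J = 11939/169 (J = 11939/(4 - 1*(-165)) = 11939/(4 + 165) = 11939/169 ≈ 70.645)
h = -27763 (h = -17126 - 1*10637 = -17126 - 10637 = -27763)
T = -37440064/169 (T = 8*(11939/169 - 27763) = 8*(-4680008/169) = -37440064/169 ≈ -2.2154e+5)
-T = -1*(-37440064/169) = 37440064/169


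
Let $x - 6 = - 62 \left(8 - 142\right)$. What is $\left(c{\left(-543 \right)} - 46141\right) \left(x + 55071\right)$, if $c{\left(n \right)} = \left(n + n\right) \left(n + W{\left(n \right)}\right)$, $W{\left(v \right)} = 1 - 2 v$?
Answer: $-40371491125$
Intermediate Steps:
$c{\left(n \right)} = 2 n \left(1 - n\right)$ ($c{\left(n \right)} = \left(n + n\right) \left(n - \left(-1 + 2 n\right)\right) = 2 n \left(1 - n\right)$)
$x = 8314$ ($x = 6 - 62 \left(8 - 142\right) = 6 - -8308 = 6 + 8308 = 8314$)
$\left(c{\left(-543 \right)} - 46141\right) \left(x + 55071\right) = \left(2 \left(-543\right) \left(1 - -543\right) - 46141\right) \left(8314 + 55071\right) = \left(2 \left(-543\right) \left(1 + 543\right) - 46141\right) 63385 = \left(2 \left(-543\right) 544 - 46141\right) 63385 = \left(-590784 - 46141\right) 63385 = \left(-636925\right) 63385 = -40371491125$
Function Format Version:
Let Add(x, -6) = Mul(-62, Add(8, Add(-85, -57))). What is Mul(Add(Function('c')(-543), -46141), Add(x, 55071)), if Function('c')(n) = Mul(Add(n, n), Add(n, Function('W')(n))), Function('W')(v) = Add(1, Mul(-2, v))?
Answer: -40371491125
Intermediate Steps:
Function('c')(n) = Mul(2, n, Add(1, Mul(-1, n))) (Function('c')(n) = Mul(Add(n, n), Add(n, Add(1, Mul(-2, n)))) = Mul(Mul(2, n), Add(1, Mul(-1, n))) = Mul(2, n, Add(1, Mul(-1, n))))
x = 8314 (x = Add(6, Mul(-62, Add(8, Add(-85, -57)))) = Add(6, Mul(-62, Add(8, -142))) = Add(6, Mul(-62, -134)) = Add(6, 8308) = 8314)
Mul(Add(Function('c')(-543), -46141), Add(x, 55071)) = Mul(Add(Mul(2, -543, Add(1, Mul(-1, -543))), -46141), Add(8314, 55071)) = Mul(Add(Mul(2, -543, Add(1, 543)), -46141), 63385) = Mul(Add(Mul(2, -543, 544), -46141), 63385) = Mul(Add(-590784, -46141), 63385) = Mul(-636925, 63385) = -40371491125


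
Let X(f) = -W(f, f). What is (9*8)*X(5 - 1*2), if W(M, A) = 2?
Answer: -144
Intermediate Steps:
X(f) = -2 (X(f) = -1*2 = -2)
(9*8)*X(5 - 1*2) = (9*8)*(-2) = 72*(-2) = -144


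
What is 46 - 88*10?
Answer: -834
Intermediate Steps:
46 - 88*10 = 46 - 880 = -834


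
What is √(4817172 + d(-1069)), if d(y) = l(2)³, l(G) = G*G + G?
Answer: 2*√1204347 ≈ 2194.9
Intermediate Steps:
l(G) = G + G² (l(G) = G² + G = G + G²)
d(y) = 216 (d(y) = (2*(1 + 2))³ = (2*3)³ = 6³ = 216)
√(4817172 + d(-1069)) = √(4817172 + 216) = √4817388 = 2*√1204347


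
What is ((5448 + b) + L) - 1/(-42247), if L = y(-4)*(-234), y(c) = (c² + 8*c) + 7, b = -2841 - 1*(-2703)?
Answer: 313303753/42247 ≈ 7416.0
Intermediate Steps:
b = -138 (b = -2841 + 2703 = -138)
y(c) = 7 + c² + 8*c
L = 2106 (L = (7 + (-4)² + 8*(-4))*(-234) = (7 + 16 - 32)*(-234) = -9*(-234) = 2106)
((5448 + b) + L) - 1/(-42247) = ((5448 - 138) + 2106) - 1/(-42247) = (5310 + 2106) - 1*(-1/42247) = 7416 + 1/42247 = 313303753/42247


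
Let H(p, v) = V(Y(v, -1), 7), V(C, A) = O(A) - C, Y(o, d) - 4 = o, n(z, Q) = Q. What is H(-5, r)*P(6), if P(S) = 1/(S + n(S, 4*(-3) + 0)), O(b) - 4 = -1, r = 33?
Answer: 17/3 ≈ 5.6667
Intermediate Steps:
O(b) = 3 (O(b) = 4 - 1 = 3)
Y(o, d) = 4 + o
V(C, A) = 3 - C
H(p, v) = -1 - v (H(p, v) = 3 - (4 + v) = 3 + (-4 - v) = -1 - v)
P(S) = 1/(-12 + S) (P(S) = 1/(S + (4*(-3) + 0)) = 1/(S + (-12 + 0)) = 1/(S - 12) = 1/(-12 + S))
H(-5, r)*P(6) = (-1 - 1*33)/(-12 + 6) = (-1 - 33)/(-6) = -34*(-⅙) = 17/3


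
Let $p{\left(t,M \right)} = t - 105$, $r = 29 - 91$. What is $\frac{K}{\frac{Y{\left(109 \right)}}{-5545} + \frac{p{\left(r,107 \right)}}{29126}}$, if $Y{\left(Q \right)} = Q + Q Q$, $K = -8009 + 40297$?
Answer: $- \frac{1042926099392}{70029351} \approx -14893.0$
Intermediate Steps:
$r = -62$
$p{\left(t,M \right)} = -105 + t$
$K = 32288$
$Y{\left(Q \right)} = Q + Q^{2}$
$\frac{K}{\frac{Y{\left(109 \right)}}{-5545} + \frac{p{\left(r,107 \right)}}{29126}} = \frac{32288}{\frac{109 \left(1 + 109\right)}{-5545} + \frac{-105 - 62}{29126}} = \frac{32288}{109 \cdot 110 \left(- \frac{1}{5545}\right) - \frac{167}{29126}} = \frac{32288}{11990 \left(- \frac{1}{5545}\right) - \frac{167}{29126}} = \frac{32288}{- \frac{2398}{1109} - \frac{167}{29126}} = \frac{32288}{- \frac{70029351}{32300734}} = 32288 \left(- \frac{32300734}{70029351}\right) = - \frac{1042926099392}{70029351}$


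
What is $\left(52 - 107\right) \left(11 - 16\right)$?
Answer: $275$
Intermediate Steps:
$\left(52 - 107\right) \left(11 - 16\right) = \left(52 - 107\right) \left(-5\right) = \left(-55\right) \left(-5\right) = 275$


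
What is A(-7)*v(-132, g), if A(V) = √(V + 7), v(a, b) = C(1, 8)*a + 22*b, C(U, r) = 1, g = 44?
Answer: 0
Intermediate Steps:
v(a, b) = a + 22*b (v(a, b) = 1*a + 22*b = a + 22*b)
A(V) = √(7 + V)
A(-7)*v(-132, g) = √(7 - 7)*(-132 + 22*44) = √0*(-132 + 968) = 0*836 = 0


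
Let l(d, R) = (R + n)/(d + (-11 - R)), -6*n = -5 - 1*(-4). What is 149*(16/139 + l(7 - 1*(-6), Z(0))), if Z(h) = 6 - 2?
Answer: -489167/1668 ≈ -293.27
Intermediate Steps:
Z(h) = 4
n = ⅙ (n = -(-5 - 1*(-4))/6 = -(-5 + 4)/6 = -⅙*(-1) = ⅙ ≈ 0.16667)
l(d, R) = (⅙ + R)/(-11 + d - R) (l(d, R) = (R + ⅙)/(d + (-11 - R)) = (⅙ + R)/(-11 + d - R))
149*(16/139 + l(7 - 1*(-6), Z(0))) = 149*(16/139 + (⅙ + 4)/(-11 + (7 - 1*(-6)) - 1*4)) = 149*(16*(1/139) + (25/6)/(-11 + (7 + 6) - 4)) = 149*(16/139 + (25/6)/(-11 + 13 - 4)) = 149*(16/139 + (25/6)/(-2)) = 149*(16/139 - ½*25/6) = 149*(16/139 - 25/12) = 149*(-3283/1668) = -489167/1668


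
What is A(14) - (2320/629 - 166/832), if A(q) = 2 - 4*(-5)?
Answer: 4843695/261664 ≈ 18.511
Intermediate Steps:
A(q) = 22 (A(q) = 2 + 20 = 22)
A(14) - (2320/629 - 166/832) = 22 - (2320/629 - 166/832) = 22 - (2320*(1/629) - 166*1/832) = 22 - (2320/629 - 83/416) = 22 - 1*912913/261664 = 22 - 912913/261664 = 4843695/261664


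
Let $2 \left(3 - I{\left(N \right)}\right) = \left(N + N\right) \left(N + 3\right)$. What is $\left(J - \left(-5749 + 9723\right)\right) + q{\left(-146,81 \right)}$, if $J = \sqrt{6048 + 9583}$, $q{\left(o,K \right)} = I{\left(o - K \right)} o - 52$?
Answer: $7419344 + 7 \sqrt{319} \approx 7.4195 \cdot 10^{6}$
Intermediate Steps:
$I{\left(N \right)} = 3 - N \left(3 + N\right)$ ($I{\left(N \right)} = 3 - \frac{\left(N + N\right) \left(N + 3\right)}{2} = 3 - \frac{2 N \left(3 + N\right)}{2} = 3 - N \left(3 + N\right)$)
$q{\left(o,K \right)} = -52 + o \left(3 - \left(o - K\right)^{2} - 3 o + 3 K\right)$ ($q{\left(o,K \right)} = \left(3 - \left(o - K\right)^{2} - 3 \left(o - K\right)\right) o - 52 = \left(3 - \left(o - K\right)^{2} + \left(- 3 o + 3 K\right)\right) o - 52 = \left(3 - \left(o - K\right)^{2} - 3 o + 3 K\right) o - 52 = o \left(3 - \left(o - K\right)^{2} - 3 o + 3 K\right) - 52 = -52 + o \left(3 - \left(o - K\right)^{2} - 3 o + 3 K\right)$)
$J = 7 \sqrt{319}$ ($J = \sqrt{15631} = 7 \sqrt{319} \approx 125.02$)
$\left(J - \left(-5749 + 9723\right)\right) + q{\left(-146,81 \right)} = \left(7 \sqrt{319} - \left(-5749 + 9723\right)\right) - \left(52 + 146 \left(3 - \left(81 - -146\right)^{2} - -438 + 3 \cdot 81\right)\right) = \left(7 \sqrt{319} - 3974\right) - \left(52 + 146 \left(3 - \left(81 + 146\right)^{2} + 438 + 243\right)\right) = \left(7 \sqrt{319} - 3974\right) - \left(52 + 146 \left(3 - 227^{2} + 438 + 243\right)\right) = \left(-3974 + 7 \sqrt{319}\right) - \left(52 + 146 \left(3 - 51529 + 438 + 243\right)\right) = \left(-3974 + 7 \sqrt{319}\right) - -7423318 = \left(-3974 + 7 \sqrt{319}\right) + \left(-52 + 7423370\right) = \left(-3974 + 7 \sqrt{319}\right) + 7423318 = 7419344 + 7 \sqrt{319}$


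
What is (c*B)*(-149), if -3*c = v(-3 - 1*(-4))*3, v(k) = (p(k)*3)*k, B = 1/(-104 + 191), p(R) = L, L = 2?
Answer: 298/29 ≈ 10.276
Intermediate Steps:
p(R) = 2
B = 1/87 ≈ 0.011494
v(k) = 6*k (v(k) = (2*3)*k = 6*k)
c = -6 (c = -6*(-3 - 1*(-4))*3/3 = -6*(-3 + 4)*3/3 = -6*1*3/3 = -2*3 = -1/3*18 = -6)
(c*B)*(-149) = -6*1/87*(-149) = -2/29*(-149) = 298/29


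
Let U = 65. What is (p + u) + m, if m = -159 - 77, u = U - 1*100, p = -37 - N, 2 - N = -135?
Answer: -445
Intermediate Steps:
N = 137 (N = 2 - 1*(-135) = 2 + 135 = 137)
p = -174 (p = -37 - 1*137 = -37 - 137 = -174)
u = -35 (u = 65 - 1*100 = 65 - 100 = -35)
m = -236
(p + u) + m = (-174 - 35) - 236 = -209 - 236 = -445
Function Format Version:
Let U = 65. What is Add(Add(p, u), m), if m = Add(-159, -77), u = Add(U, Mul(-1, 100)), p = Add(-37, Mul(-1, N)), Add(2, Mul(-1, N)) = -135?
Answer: -445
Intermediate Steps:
N = 137 (N = Add(2, Mul(-1, -135)) = Add(2, 135) = 137)
p = -174 (p = Add(-37, Mul(-1, 137)) = Add(-37, -137) = -174)
u = -35 (u = Add(65, Mul(-1, 100)) = Add(65, -100) = -35)
m = -236
Add(Add(p, u), m) = Add(Add(-174, -35), -236) = Add(-209, -236) = -445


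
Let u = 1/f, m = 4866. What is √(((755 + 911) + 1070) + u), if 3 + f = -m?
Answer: √7206976403/1623 ≈ 52.307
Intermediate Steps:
f = -4869 (f = -3 - 1*4866 = -3 - 4866 = -4869)
u = -1/4869 (u = 1/(-4869) = -1/4869 ≈ -0.00020538)
√(((755 + 911) + 1070) + u) = √(((755 + 911) + 1070) - 1/4869) = √((1666 + 1070) - 1/4869) = √(2736 - 1/4869) = √(13321583/4869) = √7206976403/1623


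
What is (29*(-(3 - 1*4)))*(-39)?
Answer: -1131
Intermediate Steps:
(29*(-(3 - 1*4)))*(-39) = (29*(-(3 - 4)))*(-39) = (29*(-1*(-1)))*(-39) = (29*1)*(-39) = 29*(-39) = -1131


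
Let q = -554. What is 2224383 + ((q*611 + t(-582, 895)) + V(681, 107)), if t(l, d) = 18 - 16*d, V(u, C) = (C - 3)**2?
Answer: 1882403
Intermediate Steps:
V(u, C) = (-3 + C)**2
2224383 + ((q*611 + t(-582, 895)) + V(681, 107)) = 2224383 + ((-554*611 + (18 - 16*895)) + (-3 + 107)**2) = 2224383 + ((-338494 + (18 - 14320)) + 104**2) = 2224383 + ((-338494 - 14302) + 10816) = 2224383 + (-352796 + 10816) = 2224383 - 341980 = 1882403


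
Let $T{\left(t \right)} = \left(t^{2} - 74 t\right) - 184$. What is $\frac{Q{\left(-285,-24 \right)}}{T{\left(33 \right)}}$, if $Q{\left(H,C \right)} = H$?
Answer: $\frac{285}{1537} \approx 0.18543$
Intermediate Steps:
$T{\left(t \right)} = -184 + t^{2} - 74 t$
$\frac{Q{\left(-285,-24 \right)}}{T{\left(33 \right)}} = - \frac{285}{-184 + 33^{2} - 2442} = - \frac{285}{-184 + 1089 - 2442} = - \frac{285}{-1537} = \left(-285\right) \left(- \frac{1}{1537}\right) = \frac{285}{1537}$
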